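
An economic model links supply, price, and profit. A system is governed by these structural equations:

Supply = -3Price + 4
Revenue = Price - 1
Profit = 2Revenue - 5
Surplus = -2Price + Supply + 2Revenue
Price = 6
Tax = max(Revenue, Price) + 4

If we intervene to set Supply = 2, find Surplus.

0

Under do(Supply=2), the mechanism Supply = -3Price + 4 is discarded; Supply is fixed at 2.
Revenue = Price - 1  [with Price=6]  = 5
Surplus = -2Price + Supply + 2Revenue  [with Price=6, Supply=2, Revenue=5]  = 0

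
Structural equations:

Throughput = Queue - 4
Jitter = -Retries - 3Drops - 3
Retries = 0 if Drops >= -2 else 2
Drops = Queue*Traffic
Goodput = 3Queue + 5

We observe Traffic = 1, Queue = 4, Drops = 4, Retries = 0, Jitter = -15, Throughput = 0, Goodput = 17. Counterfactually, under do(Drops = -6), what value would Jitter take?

13

do(Drops=-6) replaces the equation Drops = Queue*Traffic with the constant Drops = -6.
Retries = 0 if Drops >= -2 else 2  [with Drops=-6]  = 2
Jitter = -Retries - 3Drops - 3  [with Retries=2, Drops=-6]  = 13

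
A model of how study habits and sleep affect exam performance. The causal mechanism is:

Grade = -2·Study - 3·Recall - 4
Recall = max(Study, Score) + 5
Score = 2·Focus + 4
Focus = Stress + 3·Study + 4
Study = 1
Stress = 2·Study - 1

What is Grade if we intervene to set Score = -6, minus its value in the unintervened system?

Under do(Score=-6), the mechanism Score = 2·Focus + 4 is discarded; Score is fixed at -6.
Recall = max(Study, Score) + 5  [with Study=1, Score=-6]  = 6
Grade = -2·Study - 3·Recall - 4  [with Study=1, Recall=6]  = -24
Without intervention: Stress = 2·Study - 1  [with Study=1]  = 1; Focus = Stress + 3·Study + 4  [with Stress=1, Study=1]  = 8; Score = 2·Focus + 4  [with Focus=8]  = 20; Recall = max(Study, Score) + 5  [with Study=1, Score=20]  = 25; Grade = -2·Study - 3·Recall - 4  [with Study=1, Recall=25]  = -81.
Change = -24 − (-81) = 57.

57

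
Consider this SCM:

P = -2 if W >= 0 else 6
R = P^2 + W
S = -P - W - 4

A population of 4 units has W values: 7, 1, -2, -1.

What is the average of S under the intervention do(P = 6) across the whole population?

-11.25

do(P=6) breaks P's dependence on W. With P=6 fixed, S across the units is -17, -11, -8, -9, mean -11.25.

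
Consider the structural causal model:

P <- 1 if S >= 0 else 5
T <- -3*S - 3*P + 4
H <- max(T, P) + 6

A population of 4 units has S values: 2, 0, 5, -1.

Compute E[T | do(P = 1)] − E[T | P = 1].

Under do(P=1), P's equation is replaced by P=1 for every unit. Per-unit T: -5, 1, -14, 4. Mean = -3.5.
Observing P=1 restricts to units where P's equation naturally yields 1: S ∈ {2, 0, 5}. In that subpopulation T = -5, 1, -14, mean -6.
Difference = -3.5 − (-6) = 2.5.

2.5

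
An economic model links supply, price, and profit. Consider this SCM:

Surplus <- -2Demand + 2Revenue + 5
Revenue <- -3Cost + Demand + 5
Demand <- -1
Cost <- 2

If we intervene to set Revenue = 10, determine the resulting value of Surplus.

27

The intervention breaks the incoming arrows to Revenue: Revenue <- -3Cost + Demand + 5 no longer applies, and Revenue = 10.
Surplus = -2Demand + 2Revenue + 5  [with Demand=-1, Revenue=10]  = 27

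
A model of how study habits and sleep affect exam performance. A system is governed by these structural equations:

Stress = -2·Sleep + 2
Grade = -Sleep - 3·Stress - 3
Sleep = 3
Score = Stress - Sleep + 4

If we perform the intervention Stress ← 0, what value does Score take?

The intervention breaks the incoming arrows to Stress: Stress = -2·Sleep + 2 no longer applies, and Stress = 0.
Score = Stress - Sleep + 4  [with Stress=0, Sleep=3]  = 1

1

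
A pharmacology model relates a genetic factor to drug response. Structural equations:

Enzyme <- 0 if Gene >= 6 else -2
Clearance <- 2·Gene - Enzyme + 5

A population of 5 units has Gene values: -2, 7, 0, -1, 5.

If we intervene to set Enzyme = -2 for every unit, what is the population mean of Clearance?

Under do(Enzyme=-2), Enzyme's equation is replaced by Enzyme=-2 for every unit. Per-unit Clearance: 3, 21, 7, 5, 17. Mean = 10.6.

10.6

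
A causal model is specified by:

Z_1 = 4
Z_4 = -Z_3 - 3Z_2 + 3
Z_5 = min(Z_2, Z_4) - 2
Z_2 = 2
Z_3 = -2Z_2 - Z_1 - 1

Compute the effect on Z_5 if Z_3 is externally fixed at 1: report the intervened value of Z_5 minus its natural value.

-6

do(Z_3=1) replaces the equation Z_3 = -2Z_2 - Z_1 - 1 with the constant Z_3 = 1.
Z_4 = -Z_3 - 3Z_2 + 3  [with Z_3=1, Z_2=2]  = -4
Z_5 = min(Z_2, Z_4) - 2  [with Z_2=2, Z_4=-4]  = -6
Without intervention: Z_3 = -2Z_2 - Z_1 - 1  [with Z_2=2, Z_1=4]  = -9; Z_4 = -Z_3 - 3Z_2 + 3  [with Z_3=-9, Z_2=2]  = 6; Z_5 = min(Z_2, Z_4) - 2  [with Z_2=2, Z_4=6]  = 0.
Change = -6 − 0 = -6.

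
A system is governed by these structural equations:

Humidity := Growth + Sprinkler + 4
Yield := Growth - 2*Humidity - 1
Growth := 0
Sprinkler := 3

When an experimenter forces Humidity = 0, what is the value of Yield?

-1

The intervention breaks the incoming arrows to Humidity: Humidity := Growth + Sprinkler + 4 no longer applies, and Humidity = 0.
Yield = Growth - 2*Humidity - 1  [with Growth=0, Humidity=0]  = -1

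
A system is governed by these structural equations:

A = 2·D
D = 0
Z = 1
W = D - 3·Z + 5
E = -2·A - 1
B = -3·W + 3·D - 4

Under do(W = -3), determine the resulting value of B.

5

The intervention breaks the incoming arrows to W: W = D - 3·Z + 5 no longer applies, and W = -3.
B = -3·W + 3·D - 4  [with W=-3, D=0]  = 5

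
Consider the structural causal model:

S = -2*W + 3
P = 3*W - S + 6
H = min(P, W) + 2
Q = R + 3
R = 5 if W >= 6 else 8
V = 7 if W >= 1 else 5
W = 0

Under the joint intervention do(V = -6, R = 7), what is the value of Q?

Under do(V = -6, R = 7), each intervened variable's structural equation is replaced by its fixed value.
Q = R + 3  [with R=7]  = 10

10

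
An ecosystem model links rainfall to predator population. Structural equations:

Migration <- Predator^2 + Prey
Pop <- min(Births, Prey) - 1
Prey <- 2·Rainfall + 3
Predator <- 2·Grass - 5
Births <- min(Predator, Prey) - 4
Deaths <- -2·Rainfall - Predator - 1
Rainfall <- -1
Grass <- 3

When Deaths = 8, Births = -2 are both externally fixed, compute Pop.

-3

Under do(Deaths = 8, Births = -2), each intervened variable's structural equation is replaced by its fixed value.
Prey = 2·Rainfall + 3  [with Rainfall=-1]  = 1
Pop = min(Births, Prey) - 1  [with Births=-2, Prey=1]  = -3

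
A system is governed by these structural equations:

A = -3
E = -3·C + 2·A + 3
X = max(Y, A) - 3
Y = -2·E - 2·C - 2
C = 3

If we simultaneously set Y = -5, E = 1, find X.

The joint intervention fixes Y = -5, E = 1, removing each variable's own equation.
X = max(Y, A) - 3  [with Y=-5, A=-3]  = -6

-6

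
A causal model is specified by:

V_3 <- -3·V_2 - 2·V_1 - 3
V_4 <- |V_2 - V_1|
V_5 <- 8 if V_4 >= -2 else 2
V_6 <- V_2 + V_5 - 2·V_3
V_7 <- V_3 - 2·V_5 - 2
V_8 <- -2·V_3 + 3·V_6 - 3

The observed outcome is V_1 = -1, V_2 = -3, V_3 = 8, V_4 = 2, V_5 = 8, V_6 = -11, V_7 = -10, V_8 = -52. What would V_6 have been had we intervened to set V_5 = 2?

-17

The intervention breaks the incoming arrows to V_5: V_5 <- 8 if V_4 >= -2 else 2 no longer applies, and V_5 = 2.
V_3 = -3·V_2 - 2·V_1 - 3  [with V_2=-3, V_1=-1]  = 8
V_6 = V_2 + V_5 - 2·V_3  [with V_2=-3, V_5=2, V_3=8]  = -17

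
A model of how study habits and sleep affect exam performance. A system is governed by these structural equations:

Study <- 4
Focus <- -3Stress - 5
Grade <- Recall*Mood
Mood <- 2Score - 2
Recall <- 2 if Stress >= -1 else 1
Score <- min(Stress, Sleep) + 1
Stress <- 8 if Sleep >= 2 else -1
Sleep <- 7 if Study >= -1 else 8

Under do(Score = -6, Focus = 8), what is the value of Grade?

Under do(Score = -6, Focus = 8), each intervened variable's structural equation is replaced by its fixed value.
Sleep = 7 if Study >= -1 else 8  [with Study=4]  = 7
Stress = 8 if Sleep >= 2 else -1  [with Sleep=7]  = 8
Mood = 2Score - 2  [with Score=-6]  = -14
Recall = 2 if Stress >= -1 else 1  [with Stress=8]  = 2
Grade = Recall*Mood  [with Recall=2, Mood=-14]  = -28

-28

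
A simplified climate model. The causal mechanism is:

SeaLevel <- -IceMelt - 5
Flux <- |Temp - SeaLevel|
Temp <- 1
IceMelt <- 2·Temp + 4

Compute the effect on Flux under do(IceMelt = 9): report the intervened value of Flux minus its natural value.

3

Under do(IceMelt=9), the mechanism IceMelt <- 2·Temp + 4 is discarded; IceMelt is fixed at 9.
SeaLevel = -IceMelt - 5  [with IceMelt=9]  = -14
Flux = |Temp - SeaLevel|  [with Temp=1, SeaLevel=-14]  = 15
Without intervention: IceMelt = 2·Temp + 4  [with Temp=1]  = 6; SeaLevel = -IceMelt - 5  [with IceMelt=6]  = -11; Flux = |Temp - SeaLevel|  [with Temp=1, SeaLevel=-11]  = 12.
Change = 15 − 12 = 3.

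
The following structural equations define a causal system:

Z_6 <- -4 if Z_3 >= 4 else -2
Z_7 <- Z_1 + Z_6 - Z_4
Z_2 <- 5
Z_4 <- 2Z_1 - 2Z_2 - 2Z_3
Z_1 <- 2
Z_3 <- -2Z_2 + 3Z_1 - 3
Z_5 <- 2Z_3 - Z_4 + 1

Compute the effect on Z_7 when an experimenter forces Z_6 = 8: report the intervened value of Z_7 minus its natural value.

10

Intervening sets Z_6 = 8 and removes its equation (Z_6 <- -4 if Z_3 >= 4 else -2).
Z_3 = -2Z_2 + 3Z_1 - 3  [with Z_2=5, Z_1=2]  = -7
Z_4 = 2Z_1 - 2Z_2 - 2Z_3  [with Z_1=2, Z_2=5, Z_3=-7]  = 8
Z_7 = Z_1 + Z_6 - Z_4  [with Z_1=2, Z_6=8, Z_4=8]  = 2
Without intervention: Z_3 = -2Z_2 + 3Z_1 - 3  [with Z_2=5, Z_1=2]  = -7; Z_4 = 2Z_1 - 2Z_2 - 2Z_3  [with Z_1=2, Z_2=5, Z_3=-7]  = 8; Z_6 = -4 if Z_3 >= 4 else -2  [with Z_3=-7]  = -2; Z_7 = Z_1 + Z_6 - Z_4  [with Z_1=2, Z_6=-2, Z_4=8]  = -8.
Change = 2 − (-8) = 10.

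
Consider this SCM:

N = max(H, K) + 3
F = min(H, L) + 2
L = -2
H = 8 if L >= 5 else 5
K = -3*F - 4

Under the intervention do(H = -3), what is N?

2

do(H=-3) replaces the equation H = 8 if L >= 5 else 5 with the constant H = -3.
F = min(H, L) + 2  [with H=-3, L=-2]  = -1
K = -3*F - 4  [with F=-1]  = -1
N = max(H, K) + 3  [with H=-3, K=-1]  = 2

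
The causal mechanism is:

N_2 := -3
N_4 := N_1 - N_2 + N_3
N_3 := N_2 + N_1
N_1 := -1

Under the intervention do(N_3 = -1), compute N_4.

1

The intervention breaks the incoming arrows to N_3: N_3 := N_2 + N_1 no longer applies, and N_3 = -1.
N_4 = N_1 - N_2 + N_3  [with N_1=-1, N_2=-3, N_3=-1]  = 1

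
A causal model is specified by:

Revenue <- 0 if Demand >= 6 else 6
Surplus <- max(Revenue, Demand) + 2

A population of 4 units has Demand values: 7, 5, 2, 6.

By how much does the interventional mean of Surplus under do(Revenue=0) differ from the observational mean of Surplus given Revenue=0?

do(Revenue=0) breaks Revenue's dependence on Demand. With Revenue=0 fixed, Surplus across the units is 9, 7, 4, 8, mean 7.
Conditioning on Revenue=0 selects the 2 unit(s) with Demand ∈ {7, 6}. Their Surplus values: 9, 8. Mean = 8.5.
Difference = 7 − 8.5 = -1.5.

-1.5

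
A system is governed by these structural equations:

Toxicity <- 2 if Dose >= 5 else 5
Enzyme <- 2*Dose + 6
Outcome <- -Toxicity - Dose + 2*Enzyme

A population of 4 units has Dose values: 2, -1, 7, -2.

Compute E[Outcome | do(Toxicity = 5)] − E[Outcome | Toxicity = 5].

The intervention sets Toxicity=5 in all 4 units regardless of Dose. Recomputing Outcome per unit gives 13, 4, 28, 1; average 11.5.
Conditioning on Toxicity=5 selects the 3 unit(s) with Dose ∈ {2, -1, -2}. Their Outcome values: 13, 4, 1. Mean = 6.
Difference = 11.5 − 6 = 5.5.

5.5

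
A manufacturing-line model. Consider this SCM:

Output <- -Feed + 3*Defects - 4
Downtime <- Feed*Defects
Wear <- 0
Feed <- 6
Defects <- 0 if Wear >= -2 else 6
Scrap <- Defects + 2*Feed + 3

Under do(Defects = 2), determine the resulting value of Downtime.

The intervention breaks the incoming arrows to Defects: Defects <- 0 if Wear >= -2 else 6 no longer applies, and Defects = 2.
Downtime = Feed*Defects  [with Feed=6, Defects=2]  = 12

12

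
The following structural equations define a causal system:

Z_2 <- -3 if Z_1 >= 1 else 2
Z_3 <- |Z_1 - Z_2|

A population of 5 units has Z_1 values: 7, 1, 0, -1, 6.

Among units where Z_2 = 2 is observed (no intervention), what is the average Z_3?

2.5

E[Z_3|Z_2=2] averages over only the 2 units with Z_2=2 (Z_1 = 0, -1): Z_3 = 2, 3, mean 2.5.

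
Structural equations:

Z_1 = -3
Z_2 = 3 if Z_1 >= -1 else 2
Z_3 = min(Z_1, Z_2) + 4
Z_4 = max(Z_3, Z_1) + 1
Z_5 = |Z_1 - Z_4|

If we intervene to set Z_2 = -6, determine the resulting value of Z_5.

do(Z_2=-6) replaces the equation Z_2 = 3 if Z_1 >= -1 else 2 with the constant Z_2 = -6.
Z_3 = min(Z_1, Z_2) + 4  [with Z_1=-3, Z_2=-6]  = -2
Z_4 = max(Z_3, Z_1) + 1  [with Z_3=-2, Z_1=-3]  = -1
Z_5 = |Z_1 - Z_4|  [with Z_1=-3, Z_4=-1]  = 2

2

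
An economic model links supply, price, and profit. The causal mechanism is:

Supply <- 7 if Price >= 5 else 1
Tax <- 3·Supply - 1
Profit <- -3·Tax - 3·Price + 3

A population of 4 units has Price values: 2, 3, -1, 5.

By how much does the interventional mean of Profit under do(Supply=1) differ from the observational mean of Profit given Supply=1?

-2.75

Under do(Supply=1), Supply's equation is replaced by Supply=1 for every unit. Per-unit Profit: -9, -12, 0, -18. Mean = -9.75.
E[Profit|Supply=1] averages over only the 3 units with Supply=1 (Price = 2, 3, -1): Profit = -9, -12, 0, mean -7.
Difference = -9.75 − (-7) = -2.75.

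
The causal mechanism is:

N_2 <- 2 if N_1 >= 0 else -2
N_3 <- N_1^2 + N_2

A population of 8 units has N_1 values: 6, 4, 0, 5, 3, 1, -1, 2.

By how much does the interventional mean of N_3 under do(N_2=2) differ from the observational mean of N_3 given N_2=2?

-1.5

Under do(N_2=2), N_2's equation is replaced by N_2=2 for every unit. Per-unit N_3: 38, 18, 2, 27, 11, 3, 3, 6. Mean = 13.5.
Conditioning on N_2=2 selects the 7 unit(s) with N_1 ∈ {6, 4, 0, 5, 3, 1, 2}. Their N_3 values: 38, 18, 2, 27, 11, 3, 6. Mean = 15.
Difference = 13.5 − 15 = -1.5.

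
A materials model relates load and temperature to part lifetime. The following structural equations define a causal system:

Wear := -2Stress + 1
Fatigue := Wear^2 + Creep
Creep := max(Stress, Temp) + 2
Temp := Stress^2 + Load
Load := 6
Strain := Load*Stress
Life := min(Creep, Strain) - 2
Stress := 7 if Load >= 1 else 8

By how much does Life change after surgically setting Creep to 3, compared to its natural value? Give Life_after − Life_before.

-39

do(Creep=3) replaces the equation Creep := max(Stress, Temp) + 2 with the constant Creep = 3.
Stress = 7 if Load >= 1 else 8  [with Load=6]  = 7
Strain = Load*Stress  [with Load=6, Stress=7]  = 42
Life = min(Creep, Strain) - 2  [with Creep=3, Strain=42]  = 1
Without intervention: Stress = 7 if Load >= 1 else 8  [with Load=6]  = 7; Strain = Load*Stress  [with Load=6, Stress=7]  = 42; Temp = Stress^2 + Load  [with Stress=7, Load=6]  = 55; Creep = max(Stress, Temp) + 2  [with Stress=7, Temp=55]  = 57; Life = min(Creep, Strain) - 2  [with Creep=57, Strain=42]  = 40.
Change = 1 − 40 = -39.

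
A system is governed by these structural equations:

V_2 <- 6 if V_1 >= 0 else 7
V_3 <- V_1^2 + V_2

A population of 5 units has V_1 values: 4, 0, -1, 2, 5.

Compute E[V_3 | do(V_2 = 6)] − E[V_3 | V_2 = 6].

-2.05

Under do(V_2=6), V_2's equation is replaced by V_2=6 for every unit. Per-unit V_3: 22, 6, 7, 10, 31. Mean = 15.2.
Conditioning on V_2=6 selects the 4 unit(s) with V_1 ∈ {4, 0, 2, 5}. Their V_3 values: 22, 6, 10, 31. Mean = 17.25.
Difference = 15.2 − 17.25 = -2.05.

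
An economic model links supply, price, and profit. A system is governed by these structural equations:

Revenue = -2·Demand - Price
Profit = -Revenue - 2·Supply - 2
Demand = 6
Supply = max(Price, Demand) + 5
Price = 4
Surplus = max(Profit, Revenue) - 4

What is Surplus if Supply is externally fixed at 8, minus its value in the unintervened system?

6

The intervention breaks the incoming arrows to Supply: Supply = max(Price, Demand) + 5 no longer applies, and Supply = 8.
Revenue = -2·Demand - Price  [with Demand=6, Price=4]  = -16
Profit = -Revenue - 2·Supply - 2  [with Revenue=-16, Supply=8]  = -2
Surplus = max(Profit, Revenue) - 4  [with Profit=-2, Revenue=-16]  = -6
Without intervention: Supply = max(Price, Demand) + 5  [with Price=4, Demand=6]  = 11; Revenue = -2·Demand - Price  [with Demand=6, Price=4]  = -16; Profit = -Revenue - 2·Supply - 2  [with Revenue=-16, Supply=11]  = -8; Surplus = max(Profit, Revenue) - 4  [with Profit=-8, Revenue=-16]  = -12.
Change = -6 − (-12) = 6.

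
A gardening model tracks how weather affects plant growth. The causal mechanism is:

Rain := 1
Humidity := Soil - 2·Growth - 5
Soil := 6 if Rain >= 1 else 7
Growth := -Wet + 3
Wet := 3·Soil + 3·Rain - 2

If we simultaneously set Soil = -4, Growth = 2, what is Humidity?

-13

Setting Soil = -4, Growth = 2 by intervention discards those variables' equations.
Humidity = Soil - 2·Growth - 5  [with Soil=-4, Growth=2]  = -13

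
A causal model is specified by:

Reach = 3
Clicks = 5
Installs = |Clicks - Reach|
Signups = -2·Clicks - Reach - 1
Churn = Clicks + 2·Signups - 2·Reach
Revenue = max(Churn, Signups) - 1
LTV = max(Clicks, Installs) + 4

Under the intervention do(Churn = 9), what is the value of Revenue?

8

The intervention breaks the incoming arrows to Churn: Churn = Clicks + 2·Signups - 2·Reach no longer applies, and Churn = 9.
Signups = -2·Clicks - Reach - 1  [with Clicks=5, Reach=3]  = -14
Revenue = max(Churn, Signups) - 1  [with Churn=9, Signups=-14]  = 8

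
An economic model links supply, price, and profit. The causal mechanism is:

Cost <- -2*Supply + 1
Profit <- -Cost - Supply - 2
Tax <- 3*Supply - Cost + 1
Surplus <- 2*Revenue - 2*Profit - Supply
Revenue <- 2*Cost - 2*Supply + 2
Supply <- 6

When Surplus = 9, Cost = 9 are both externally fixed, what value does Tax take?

Under do(Surplus = 9, Cost = 9), each intervened variable's structural equation is replaced by its fixed value.
Tax = 3*Supply - Cost + 1  [with Supply=6, Cost=9]  = 10

10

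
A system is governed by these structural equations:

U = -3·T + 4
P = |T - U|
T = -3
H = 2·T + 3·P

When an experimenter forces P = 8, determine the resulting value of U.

13

Under do(P=8), the mechanism P = |T - U| is discarded; P is fixed at 8.
Since U is not a descendant of the intervened variable, it is unaffected.
U = -3·T + 4  [with T=-3]  = 13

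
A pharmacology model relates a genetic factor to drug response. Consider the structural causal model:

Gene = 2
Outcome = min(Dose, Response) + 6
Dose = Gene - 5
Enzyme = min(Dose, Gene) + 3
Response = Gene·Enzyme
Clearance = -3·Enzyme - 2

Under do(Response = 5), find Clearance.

-2

Intervening sets Response = 5 and removes its equation (Response = Gene·Enzyme).
No directed path runs from Response to Clearance, so Clearance keeps its natural value.
Dose = Gene - 5  [with Gene=2]  = -3
Enzyme = min(Dose, Gene) + 3  [with Dose=-3, Gene=2]  = 0
Clearance = -3·Enzyme - 2  [with Enzyme=0]  = -2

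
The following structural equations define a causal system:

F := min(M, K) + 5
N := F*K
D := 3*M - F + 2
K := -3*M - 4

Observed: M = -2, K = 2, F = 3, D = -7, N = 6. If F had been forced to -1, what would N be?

-2

do(F=-1) replaces the equation F := min(M, K) + 5 with the constant F = -1.
K = -3*M - 4  [with M=-2]  = 2
N = F*K  [with F=-1, K=2]  = -2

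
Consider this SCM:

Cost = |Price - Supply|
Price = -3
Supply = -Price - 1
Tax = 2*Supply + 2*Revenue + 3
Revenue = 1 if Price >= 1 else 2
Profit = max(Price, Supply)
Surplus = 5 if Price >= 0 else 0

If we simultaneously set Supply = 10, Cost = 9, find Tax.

27

Under do(Supply = 10, Cost = 9), each intervened variable's structural equation is replaced by its fixed value.
Revenue = 1 if Price >= 1 else 2  [with Price=-3]  = 2
Tax = 2*Supply + 2*Revenue + 3  [with Supply=10, Revenue=2]  = 27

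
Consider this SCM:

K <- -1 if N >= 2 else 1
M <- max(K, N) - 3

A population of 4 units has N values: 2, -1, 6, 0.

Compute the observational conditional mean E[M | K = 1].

Conditioning on K=1 selects the 2 unit(s) with N ∈ {-1, 0}. Their M values: -2, -2. Mean = -2.

-2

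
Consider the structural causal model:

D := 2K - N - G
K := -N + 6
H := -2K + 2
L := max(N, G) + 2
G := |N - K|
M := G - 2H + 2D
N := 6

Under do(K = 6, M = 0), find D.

Under do(K = 6, M = 0), each intervened variable's structural equation is replaced by its fixed value.
G = |N - K|  [with N=6, K=6]  = 0
D = 2K - N - G  [with K=6, N=6, G=0]  = 6

6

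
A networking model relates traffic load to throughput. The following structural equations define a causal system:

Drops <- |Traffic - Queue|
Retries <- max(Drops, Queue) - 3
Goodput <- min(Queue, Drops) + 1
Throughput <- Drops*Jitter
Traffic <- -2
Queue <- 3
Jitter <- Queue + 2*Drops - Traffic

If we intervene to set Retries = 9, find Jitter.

15

Intervening sets Retries = 9 and removes its equation (Retries <- max(Drops, Queue) - 3).
No directed path runs from Retries to Jitter, so Jitter keeps its natural value.
Drops = |Traffic - Queue|  [with Traffic=-2, Queue=3]  = 5
Jitter = Queue + 2*Drops - Traffic  [with Queue=3, Drops=5, Traffic=-2]  = 15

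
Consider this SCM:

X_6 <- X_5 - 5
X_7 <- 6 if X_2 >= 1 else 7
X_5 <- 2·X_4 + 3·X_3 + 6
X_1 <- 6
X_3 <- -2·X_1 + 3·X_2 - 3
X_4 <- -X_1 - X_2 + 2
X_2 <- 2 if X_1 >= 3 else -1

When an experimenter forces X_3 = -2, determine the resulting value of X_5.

-12

do(X_3=-2) replaces the equation X_3 <- -2·X_1 + 3·X_2 - 3 with the constant X_3 = -2.
X_2 = 2 if X_1 >= 3 else -1  [with X_1=6]  = 2
X_4 = -X_1 - X_2 + 2  [with X_1=6, X_2=2]  = -6
X_5 = 2·X_4 + 3·X_3 + 6  [with X_4=-6, X_3=-2]  = -12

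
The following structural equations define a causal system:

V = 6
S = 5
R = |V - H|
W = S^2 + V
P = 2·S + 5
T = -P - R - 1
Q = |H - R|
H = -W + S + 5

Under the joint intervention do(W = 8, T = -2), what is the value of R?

Under do(W = 8, T = -2), each intervened variable's structural equation is replaced by its fixed value.
H = -W + S + 5  [with W=8, S=5]  = 2
R = |V - H|  [with V=6, H=2]  = 4

4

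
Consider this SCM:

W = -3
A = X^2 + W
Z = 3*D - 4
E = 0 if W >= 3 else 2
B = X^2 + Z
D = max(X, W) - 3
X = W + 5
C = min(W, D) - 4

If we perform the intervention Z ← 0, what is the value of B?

4

do(Z=0) replaces the equation Z = 3*D - 4 with the constant Z = 0.
X = W + 5  [with W=-3]  = 2
B = X^2 + Z  [with X=2, Z=0]  = 4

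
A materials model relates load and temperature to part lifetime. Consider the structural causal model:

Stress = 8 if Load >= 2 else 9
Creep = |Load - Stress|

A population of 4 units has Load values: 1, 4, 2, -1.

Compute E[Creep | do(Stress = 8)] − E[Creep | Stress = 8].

Every unit gets Stress=8 under the intervention. Creep values become 7, 4, 6, 9; E[Creep|do(Stress=8)] = 6.5.
Conditioning on Stress=8 selects the 2 unit(s) with Load ∈ {4, 2}. Their Creep values: 4, 6. Mean = 5.
Difference = 6.5 − 5 = 1.5.

1.5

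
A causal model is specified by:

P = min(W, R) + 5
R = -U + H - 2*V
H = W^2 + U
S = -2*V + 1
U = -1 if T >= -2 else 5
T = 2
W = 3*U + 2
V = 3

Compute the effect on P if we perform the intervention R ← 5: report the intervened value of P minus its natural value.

4

Intervening sets R = 5 and removes its equation (R = -U + H - 2*V).
U = -1 if T >= -2 else 5  [with T=2]  = -1
W = 3*U + 2  [with U=-1]  = -1
P = min(W, R) + 5  [with W=-1, R=5]  = 4
Without intervention: U = -1 if T >= -2 else 5  [with T=2]  = -1; W = 3*U + 2  [with U=-1]  = -1; H = W^2 + U  [with W=-1, U=-1]  = 0; R = -U + H - 2*V  [with U=-1, H=0, V=3]  = -5; P = min(W, R) + 5  [with W=-1, R=-5]  = 0.
Change = 4 − 0 = 4.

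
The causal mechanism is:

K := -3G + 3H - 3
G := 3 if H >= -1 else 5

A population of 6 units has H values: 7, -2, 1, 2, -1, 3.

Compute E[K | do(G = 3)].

Under do(G=3), G's equation is replaced by G=3 for every unit. Per-unit K: 9, -18, -9, -6, -15, -3. Mean = -7.

-7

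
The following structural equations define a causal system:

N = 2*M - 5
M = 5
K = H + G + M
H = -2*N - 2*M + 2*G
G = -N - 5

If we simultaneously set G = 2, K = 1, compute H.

-16

The joint intervention fixes G = 2, K = 1, removing each variable's own equation.
N = 2*M - 5  [with M=5]  = 5
H = -2*N - 2*M + 2*G  [with N=5, M=5, G=2]  = -16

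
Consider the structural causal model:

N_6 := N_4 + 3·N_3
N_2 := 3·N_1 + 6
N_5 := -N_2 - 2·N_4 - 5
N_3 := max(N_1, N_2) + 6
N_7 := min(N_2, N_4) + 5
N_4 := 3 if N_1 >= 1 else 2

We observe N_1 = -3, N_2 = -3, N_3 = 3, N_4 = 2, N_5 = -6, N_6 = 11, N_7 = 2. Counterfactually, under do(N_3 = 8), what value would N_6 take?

26

The intervention breaks the incoming arrows to N_3: N_3 := max(N_1, N_2) + 6 no longer applies, and N_3 = 8.
N_4 = 3 if N_1 >= 1 else 2  [with N_1=-3]  = 2
N_6 = N_4 + 3·N_3  [with N_4=2, N_3=8]  = 26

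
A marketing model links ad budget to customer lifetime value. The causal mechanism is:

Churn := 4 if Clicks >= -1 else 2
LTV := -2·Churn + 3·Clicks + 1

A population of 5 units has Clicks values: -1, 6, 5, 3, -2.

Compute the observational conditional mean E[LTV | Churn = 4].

Conditioning on Churn=4 selects the 4 unit(s) with Clicks ∈ {-1, 6, 5, 3}. Their LTV values: -10, 11, 8, 2. Mean = 2.75.

2.75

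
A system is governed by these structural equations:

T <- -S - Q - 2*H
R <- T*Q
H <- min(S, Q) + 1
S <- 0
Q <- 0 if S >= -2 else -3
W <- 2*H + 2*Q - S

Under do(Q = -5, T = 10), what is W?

The joint intervention fixes Q = -5, T = 10, removing each variable's own equation.
H = min(S, Q) + 1  [with S=0, Q=-5]  = -4
W = 2*H + 2*Q - S  [with H=-4, Q=-5, S=0]  = -18

-18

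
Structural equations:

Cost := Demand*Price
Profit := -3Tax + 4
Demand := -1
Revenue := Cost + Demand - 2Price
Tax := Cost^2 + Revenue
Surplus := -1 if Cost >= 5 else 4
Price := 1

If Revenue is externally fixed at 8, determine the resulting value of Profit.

Under do(Revenue=8), the mechanism Revenue := Cost + Demand - 2Price is discarded; Revenue is fixed at 8.
Cost = Demand*Price  [with Demand=-1, Price=1]  = -1
Tax = Cost^2 + Revenue  [with Cost=-1, Revenue=8]  = 9
Profit = -3Tax + 4  [with Tax=9]  = -23

-23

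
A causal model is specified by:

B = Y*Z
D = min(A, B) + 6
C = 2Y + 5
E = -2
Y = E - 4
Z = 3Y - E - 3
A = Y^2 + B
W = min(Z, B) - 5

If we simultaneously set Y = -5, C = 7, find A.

Under do(Y = -5, C = 7), each intervened variable's structural equation is replaced by its fixed value.
Z = 3Y - E - 3  [with Y=-5, E=-2]  = -16
B = Y*Z  [with Y=-5, Z=-16]  = 80
A = Y^2 + B  [with Y=-5, B=80]  = 105

105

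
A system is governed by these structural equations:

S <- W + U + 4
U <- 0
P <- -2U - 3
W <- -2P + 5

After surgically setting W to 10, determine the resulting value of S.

The intervention breaks the incoming arrows to W: W <- -2P + 5 no longer applies, and W = 10.
S = W + U + 4  [with W=10, U=0]  = 14

14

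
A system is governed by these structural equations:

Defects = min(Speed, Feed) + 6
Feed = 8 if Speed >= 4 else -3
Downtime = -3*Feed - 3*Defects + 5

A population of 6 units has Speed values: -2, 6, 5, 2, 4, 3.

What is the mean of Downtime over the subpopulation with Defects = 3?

5

E[Downtime|Defects=3] averages over only the 3 units with Defects=3 (Speed = -2, 2, 3): Downtime = 5, 5, 5, mean 5.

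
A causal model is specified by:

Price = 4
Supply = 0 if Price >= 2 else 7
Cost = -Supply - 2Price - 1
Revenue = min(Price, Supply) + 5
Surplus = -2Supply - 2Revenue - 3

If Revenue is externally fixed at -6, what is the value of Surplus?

Intervening sets Revenue = -6 and removes its equation (Revenue = min(Price, Supply) + 5).
Supply = 0 if Price >= 2 else 7  [with Price=4]  = 0
Surplus = -2Supply - 2Revenue - 3  [with Supply=0, Revenue=-6]  = 9

9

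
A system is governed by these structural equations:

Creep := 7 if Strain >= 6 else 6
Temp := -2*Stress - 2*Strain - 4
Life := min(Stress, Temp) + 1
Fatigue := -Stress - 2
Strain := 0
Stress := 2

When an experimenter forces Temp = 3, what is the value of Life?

The intervention breaks the incoming arrows to Temp: Temp := -2*Stress - 2*Strain - 4 no longer applies, and Temp = 3.
Life = min(Stress, Temp) + 1  [with Stress=2, Temp=3]  = 3

3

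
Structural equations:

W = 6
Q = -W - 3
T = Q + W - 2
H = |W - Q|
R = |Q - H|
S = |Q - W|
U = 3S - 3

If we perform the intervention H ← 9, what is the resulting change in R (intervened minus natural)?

-6

Intervening sets H = 9 and removes its equation (H = |W - Q|).
Q = -W - 3  [with W=6]  = -9
R = |Q - H|  [with Q=-9, H=9]  = 18
Without intervention: Q = -W - 3  [with W=6]  = -9; H = |W - Q|  [with W=6, Q=-9]  = 15; R = |Q - H|  [with Q=-9, H=15]  = 24.
Change = 18 − 24 = -6.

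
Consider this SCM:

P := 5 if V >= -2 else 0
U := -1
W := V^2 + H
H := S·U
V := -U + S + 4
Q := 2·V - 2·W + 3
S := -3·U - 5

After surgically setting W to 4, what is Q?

Under do(W=4), the mechanism W := V^2 + H is discarded; W is fixed at 4.
S = -3·U - 5  [with U=-1]  = -2
V = -U + S + 4  [with U=-1, S=-2]  = 3
Q = 2·V - 2·W + 3  [with V=3, W=4]  = 1

1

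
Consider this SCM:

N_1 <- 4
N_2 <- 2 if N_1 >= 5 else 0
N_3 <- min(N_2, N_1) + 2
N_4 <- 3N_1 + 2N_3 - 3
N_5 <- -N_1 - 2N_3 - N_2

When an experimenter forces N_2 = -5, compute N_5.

do(N_2=-5) replaces the equation N_2 <- 2 if N_1 >= 5 else 0 with the constant N_2 = -5.
N_3 = min(N_2, N_1) + 2  [with N_2=-5, N_1=4]  = -3
N_5 = -N_1 - 2N_3 - N_2  [with N_1=4, N_3=-3, N_2=-5]  = 7

7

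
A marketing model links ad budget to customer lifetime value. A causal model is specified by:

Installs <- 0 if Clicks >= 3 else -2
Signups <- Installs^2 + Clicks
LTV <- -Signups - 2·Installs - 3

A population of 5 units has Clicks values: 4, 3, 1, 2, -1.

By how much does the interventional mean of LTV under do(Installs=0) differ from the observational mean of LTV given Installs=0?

The intervention sets Installs=0 in all 5 units regardless of Clicks. Recomputing LTV per unit gives -7, -6, -4, -5, -2; average -4.8.
Observing Installs=0 restricts to units where Installs's equation naturally yields 0: Clicks ∈ {4, 3}. In that subpopulation LTV = -7, -6, mean -6.5.
Difference = -4.8 − (-6.5) = 1.7.

1.7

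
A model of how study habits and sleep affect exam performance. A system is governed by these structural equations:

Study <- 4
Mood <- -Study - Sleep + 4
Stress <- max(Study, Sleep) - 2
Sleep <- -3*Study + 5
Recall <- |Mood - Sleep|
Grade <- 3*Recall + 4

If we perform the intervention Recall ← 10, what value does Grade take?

The intervention breaks the incoming arrows to Recall: Recall <- |Mood - Sleep| no longer applies, and Recall = 10.
Grade = 3*Recall + 4  [with Recall=10]  = 34

34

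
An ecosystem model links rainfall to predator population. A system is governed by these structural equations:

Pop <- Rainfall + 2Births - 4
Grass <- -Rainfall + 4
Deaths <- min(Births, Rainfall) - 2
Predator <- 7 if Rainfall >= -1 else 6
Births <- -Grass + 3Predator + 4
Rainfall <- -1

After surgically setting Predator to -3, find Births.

The intervention breaks the incoming arrows to Predator: Predator <- 7 if Rainfall >= -1 else 6 no longer applies, and Predator = -3.
Grass = -Rainfall + 4  [with Rainfall=-1]  = 5
Births = -Grass + 3Predator + 4  [with Grass=5, Predator=-3]  = -10

-10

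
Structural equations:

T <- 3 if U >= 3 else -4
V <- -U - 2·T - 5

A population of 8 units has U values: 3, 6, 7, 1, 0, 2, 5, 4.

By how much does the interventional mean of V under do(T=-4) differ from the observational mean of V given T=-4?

Every unit gets T=-4 under the intervention. V values become 0, -3, -4, 2, 3, 1, -2, -1; E[V|do(T=-4)] = -0.5.
E[V|T=-4] averages over only the 3 units with T=-4 (U = 1, 0, 2): V = 2, 3, 1, mean 2.
Difference = -0.5 − 2 = -2.5.

-2.5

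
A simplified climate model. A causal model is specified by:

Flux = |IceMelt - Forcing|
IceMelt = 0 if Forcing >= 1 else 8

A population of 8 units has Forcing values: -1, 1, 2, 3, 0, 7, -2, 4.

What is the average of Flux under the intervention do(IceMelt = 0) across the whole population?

Under do(IceMelt=0), IceMelt's equation is replaced by IceMelt=0 for every unit. Per-unit Flux: 1, 1, 2, 3, 0, 7, 2, 4. Mean = 2.5.

2.5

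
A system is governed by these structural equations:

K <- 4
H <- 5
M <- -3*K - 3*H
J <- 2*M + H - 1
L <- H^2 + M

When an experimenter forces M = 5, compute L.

30

do(M=5) replaces the equation M <- -3*K - 3*H with the constant M = 5.
L = H^2 + M  [with H=5, M=5]  = 30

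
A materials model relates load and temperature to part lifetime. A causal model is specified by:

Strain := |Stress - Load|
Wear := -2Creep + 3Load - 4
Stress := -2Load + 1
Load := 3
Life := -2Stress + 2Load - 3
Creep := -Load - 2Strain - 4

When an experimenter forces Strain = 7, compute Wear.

47

do(Strain=7) replaces the equation Strain := |Stress - Load| with the constant Strain = 7.
Creep = -Load - 2Strain - 4  [with Load=3, Strain=7]  = -21
Wear = -2Creep + 3Load - 4  [with Creep=-21, Load=3]  = 47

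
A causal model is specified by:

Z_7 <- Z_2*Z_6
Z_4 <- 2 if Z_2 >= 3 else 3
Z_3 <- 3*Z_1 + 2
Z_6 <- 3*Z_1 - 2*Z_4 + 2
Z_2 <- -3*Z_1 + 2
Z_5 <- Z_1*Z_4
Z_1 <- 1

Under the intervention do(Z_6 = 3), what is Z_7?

-3

Intervening sets Z_6 = 3 and removes its equation (Z_6 <- 3*Z_1 - 2*Z_4 + 2).
Z_2 = -3*Z_1 + 2  [with Z_1=1]  = -1
Z_7 = Z_2*Z_6  [with Z_2=-1, Z_6=3]  = -3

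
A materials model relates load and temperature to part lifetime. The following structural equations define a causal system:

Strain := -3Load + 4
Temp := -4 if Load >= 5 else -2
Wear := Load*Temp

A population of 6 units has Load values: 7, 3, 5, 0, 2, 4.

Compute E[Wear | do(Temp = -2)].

-7

Under do(Temp=-2), Temp's equation is replaced by Temp=-2 for every unit. Per-unit Wear: -14, -6, -10, 0, -4, -8. Mean = -7.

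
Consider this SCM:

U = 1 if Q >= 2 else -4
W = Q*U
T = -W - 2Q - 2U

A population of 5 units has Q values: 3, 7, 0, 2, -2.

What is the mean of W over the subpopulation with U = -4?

E[W|U=-4] averages over only the 2 units with U=-4 (Q = 0, -2): W = 0, 8, mean 4.

4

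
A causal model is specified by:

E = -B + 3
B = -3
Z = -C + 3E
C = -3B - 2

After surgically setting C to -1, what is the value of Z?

19

The intervention breaks the incoming arrows to C: C = -3B - 2 no longer applies, and C = -1.
E = -B + 3  [with B=-3]  = 6
Z = -C + 3E  [with C=-1, E=6]  = 19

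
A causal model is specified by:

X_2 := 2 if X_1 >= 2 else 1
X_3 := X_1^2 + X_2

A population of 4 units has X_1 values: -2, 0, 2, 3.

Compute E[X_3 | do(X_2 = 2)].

Under do(X_2=2), X_2's equation is replaced by X_2=2 for every unit. Per-unit X_3: 6, 2, 6, 11. Mean = 6.25.

6.25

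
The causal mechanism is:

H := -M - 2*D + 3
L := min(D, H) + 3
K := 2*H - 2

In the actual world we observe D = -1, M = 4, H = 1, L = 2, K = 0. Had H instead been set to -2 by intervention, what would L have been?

1

The intervention breaks the incoming arrows to H: H := -M - 2*D + 3 no longer applies, and H = -2.
L = min(D, H) + 3  [with D=-1, H=-2]  = 1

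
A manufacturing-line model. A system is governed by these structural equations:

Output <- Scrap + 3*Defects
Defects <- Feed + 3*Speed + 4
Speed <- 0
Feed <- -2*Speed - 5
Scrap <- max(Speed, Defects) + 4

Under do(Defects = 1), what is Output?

do(Defects=1) replaces the equation Defects <- Feed + 3*Speed + 4 with the constant Defects = 1.
Scrap = max(Speed, Defects) + 4  [with Speed=0, Defects=1]  = 5
Output = Scrap + 3*Defects  [with Scrap=5, Defects=1]  = 8

8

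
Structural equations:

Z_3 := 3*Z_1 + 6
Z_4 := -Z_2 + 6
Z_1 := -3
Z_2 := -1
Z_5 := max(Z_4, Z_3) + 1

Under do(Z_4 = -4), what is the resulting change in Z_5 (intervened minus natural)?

-10

Intervening sets Z_4 = -4 and removes its equation (Z_4 := -Z_2 + 6).
Z_3 = 3*Z_1 + 6  [with Z_1=-3]  = -3
Z_5 = max(Z_4, Z_3) + 1  [with Z_4=-4, Z_3=-3]  = -2
Without intervention: Z_3 = 3*Z_1 + 6  [with Z_1=-3]  = -3; Z_4 = -Z_2 + 6  [with Z_2=-1]  = 7; Z_5 = max(Z_4, Z_3) + 1  [with Z_4=7, Z_3=-3]  = 8.
Change = -2 − 8 = -10.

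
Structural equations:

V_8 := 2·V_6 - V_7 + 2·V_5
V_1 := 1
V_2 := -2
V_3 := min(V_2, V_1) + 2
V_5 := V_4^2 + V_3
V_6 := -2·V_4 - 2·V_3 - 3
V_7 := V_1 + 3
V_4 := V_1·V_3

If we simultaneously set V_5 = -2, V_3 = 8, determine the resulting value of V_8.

-78

Under do(V_5 = -2, V_3 = 8), each intervened variable's structural equation is replaced by its fixed value.
V_4 = V_1·V_3  [with V_1=1, V_3=8]  = 8
V_6 = -2·V_4 - 2·V_3 - 3  [with V_4=8, V_3=8]  = -35
V_7 = V_1 + 3  [with V_1=1]  = 4
V_8 = 2·V_6 - V_7 + 2·V_5  [with V_6=-35, V_7=4, V_5=-2]  = -78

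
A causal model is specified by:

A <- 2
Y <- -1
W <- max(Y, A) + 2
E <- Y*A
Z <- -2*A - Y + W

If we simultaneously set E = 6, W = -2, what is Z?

The joint intervention fixes E = 6, W = -2, removing each variable's own equation.
Z = -2*A - Y + W  [with A=2, Y=-1, W=-2]  = -5

-5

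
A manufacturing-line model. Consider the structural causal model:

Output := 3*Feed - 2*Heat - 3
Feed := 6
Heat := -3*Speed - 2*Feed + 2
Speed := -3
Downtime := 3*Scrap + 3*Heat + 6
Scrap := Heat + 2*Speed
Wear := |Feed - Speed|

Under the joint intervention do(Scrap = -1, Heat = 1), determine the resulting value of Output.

13

The joint intervention fixes Scrap = -1, Heat = 1, removing each variable's own equation.
Output = 3*Feed - 2*Heat - 3  [with Feed=6, Heat=1]  = 13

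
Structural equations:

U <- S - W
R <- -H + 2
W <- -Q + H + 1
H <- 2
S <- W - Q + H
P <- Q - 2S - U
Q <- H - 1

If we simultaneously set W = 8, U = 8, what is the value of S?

The joint intervention fixes W = 8, U = 8, removing each variable's own equation.
Q = H - 1  [with H=2]  = 1
S = W - Q + H  [with W=8, Q=1, H=2]  = 9

9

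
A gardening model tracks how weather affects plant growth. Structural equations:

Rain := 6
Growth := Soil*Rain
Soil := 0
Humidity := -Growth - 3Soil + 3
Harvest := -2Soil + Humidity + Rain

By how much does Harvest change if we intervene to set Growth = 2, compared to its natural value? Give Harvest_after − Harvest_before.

-2

do(Growth=2) replaces the equation Growth := Soil*Rain with the constant Growth = 2.
Humidity = -Growth - 3Soil + 3  [with Growth=2, Soil=0]  = 1
Harvest = -2Soil + Humidity + Rain  [with Soil=0, Humidity=1, Rain=6]  = 7
Without intervention: Growth = Soil*Rain  [with Soil=0, Rain=6]  = 0; Humidity = -Growth - 3Soil + 3  [with Growth=0, Soil=0]  = 3; Harvest = -2Soil + Humidity + Rain  [with Soil=0, Humidity=3, Rain=6]  = 9.
Change = 7 − 9 = -2.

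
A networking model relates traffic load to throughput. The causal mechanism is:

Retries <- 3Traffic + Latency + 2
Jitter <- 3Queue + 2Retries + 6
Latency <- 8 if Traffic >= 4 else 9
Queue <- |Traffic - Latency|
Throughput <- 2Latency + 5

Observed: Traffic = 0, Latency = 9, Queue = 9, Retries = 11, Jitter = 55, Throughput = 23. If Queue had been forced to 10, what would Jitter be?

do(Queue=10) replaces the equation Queue <- |Traffic - Latency| with the constant Queue = 10.
Latency = 8 if Traffic >= 4 else 9  [with Traffic=0]  = 9
Retries = 3Traffic + Latency + 2  [with Traffic=0, Latency=9]  = 11
Jitter = 3Queue + 2Retries + 6  [with Queue=10, Retries=11]  = 58

58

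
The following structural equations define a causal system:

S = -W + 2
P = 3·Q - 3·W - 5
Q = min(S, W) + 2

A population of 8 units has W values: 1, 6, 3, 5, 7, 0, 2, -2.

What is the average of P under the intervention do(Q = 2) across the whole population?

-7.25

Every unit gets Q=2 under the intervention. P values become -2, -17, -8, -14, -20, 1, -5, 7; E[P|do(Q=2)] = -7.25.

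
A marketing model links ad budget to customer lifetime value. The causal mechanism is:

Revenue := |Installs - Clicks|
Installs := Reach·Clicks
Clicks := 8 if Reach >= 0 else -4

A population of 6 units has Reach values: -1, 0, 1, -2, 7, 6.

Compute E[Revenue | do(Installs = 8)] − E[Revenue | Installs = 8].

The intervention sets Installs=8 in all 6 units regardless of Reach. Recomputing Revenue per unit gives 12, 0, 0, 12, 0, 0; average 4.
Conditioning on Installs=8 selects the 2 unit(s) with Reach ∈ {1, -2}. Their Revenue values: 0, 12. Mean = 6.
Difference = 4 − 6 = -2.

-2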